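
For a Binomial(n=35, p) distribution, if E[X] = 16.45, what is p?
p = 0.47

For a Binomial(n, p) distribution:
E[X] = n × p

Given n = 35 and E[X] = 16.45:
16.45 = 35 × p
p = 16.45 / 35 = 0.47

Verification: Binomial(35, 0.47) has E[X] = 16.45 ✓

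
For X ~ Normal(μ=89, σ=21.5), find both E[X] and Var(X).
E[X] = 89.0000, Var(X) = 462.2500

We have X ~ Normal(μ=89, σ=21.5).

For a Normal distribution with μ=89, σ=21.5:

Expected value:
E[X] = 89.0000

Variance:
Var(X) = 462.2500

Standard deviation:
σ = √Var(X) = 21.5000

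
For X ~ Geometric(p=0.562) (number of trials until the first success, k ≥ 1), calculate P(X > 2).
0.191844

We have X ~ Geometric(p=0.562) (number of trials until the first success, k ≥ 1).

P(X > 2) = 1 - P(X ≤ 2)
                = 1 - F(2)
                = 1 - 0.808156
                = 0.191844

So there's approximately a 19.2% chance that X exceeds 2.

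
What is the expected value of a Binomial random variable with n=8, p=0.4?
3.2000

We have X ~ Binomial(n=8, p=0.4).

For a Binomial distribution with n=8, p=0.4:
E[X] = 3.2000

This is the expected (average) value of X.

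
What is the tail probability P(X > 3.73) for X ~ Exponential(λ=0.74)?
0.063279

We have X ~ Exponential(λ=0.74).

P(X > 3.73) = 1 - P(X ≤ 3.73)
                = 1 - F(3.73)
                = 1 - 0.936721
                = 0.063279

So there's approximately a 6.3% chance that X exceeds 3.73.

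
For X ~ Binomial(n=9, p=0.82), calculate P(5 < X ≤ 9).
0.938466

We have X ~ Binomial(n=9, p=0.82).

To find P(5 < X ≤ 9), we use:
P(5 < X ≤ 9) = P(X ≤ 9) - P(X ≤ 5)
                 = F(9) - F(5)
                 = 1.000000 - 0.061534
                 = 0.938466

So there's approximately a 93.8% chance that X falls in this range.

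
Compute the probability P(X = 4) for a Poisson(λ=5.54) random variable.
0.154112

We have X ~ Poisson(λ=5.54).

For a Poisson distribution, the PMF gives us the probability of each outcome.

Using the PMF formula:
P(X = 4) = 0.154112

Rounded to 4 decimal places: 0.1541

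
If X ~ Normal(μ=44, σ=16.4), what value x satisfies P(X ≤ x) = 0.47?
42.7656

We have X ~ Normal(μ=44, σ=16.4).

We want to find x such that P(X ≤ x) = 0.47.

This is the 47th percentile, which means 47% of values fall below this point.

Using the inverse CDF (quantile function):
x = F⁻¹(0.47) = 42.7656

Verification: P(X ≤ 42.7656) = 0.47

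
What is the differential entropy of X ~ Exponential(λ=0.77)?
1.2614 nats

We have X ~ Exponential(λ=0.77).

The differential entropy measures the uncertainty or information content of the distribution.

For an Exponential distribution with λ=0.77:
h(X) = 1.2614 nats

(In bits, this would be 1.8198 bits.)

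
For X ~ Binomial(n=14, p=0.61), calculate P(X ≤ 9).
0.694284

We have X ~ Binomial(n=14, p=0.61).

The CDF gives us P(X ≤ k).

Using the CDF:
P(X ≤ 9) = 0.694284

This means there's approximately a 69.4% chance that X is at most 9.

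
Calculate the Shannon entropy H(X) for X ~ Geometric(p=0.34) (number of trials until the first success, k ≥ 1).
1.8854 nats

We have X ~ Geometric(p=0.34) (number of trials until the first success, k ≥ 1).

The Shannon entropy measures the uncertainty or information content of the distribution.

For a Geometric distribution with p=0.34 (number of trials until the first success, k ≥ 1):
H(X) = 1.8854 nats

(In bits, this would be 2.7201 bits.)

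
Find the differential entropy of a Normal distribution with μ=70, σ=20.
4.4147 nats

We have X ~ Normal(μ=70, σ=20).

The differential entropy measures the uncertainty or information content of the distribution.

For a Normal distribution with μ=70, σ=20:
h(X) = 4.4147 nats

(In bits, this would be 6.3690 bits.)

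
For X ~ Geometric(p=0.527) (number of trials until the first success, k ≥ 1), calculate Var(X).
1.7031

We have X ~ Geometric(p=0.527) (number of trials until the first success, k ≥ 1).

For a Geometric distribution with p=0.527 (number of trials until the first success, k ≥ 1):
Var(X) = 1.7031

The variance measures the spread of the distribution around the mean.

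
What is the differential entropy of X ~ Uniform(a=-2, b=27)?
3.3673 nats

We have X ~ Uniform(a=-2, b=27).

The differential entropy measures the uncertainty or information content of the distribution.

For a Uniform distribution with a=-2, b=27:
h(X) = 3.3673 nats

(In bits, this would be 4.8580 bits.)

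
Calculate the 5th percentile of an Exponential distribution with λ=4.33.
0.0118

We have X ~ Exponential(λ=4.33).

We want to find x such that P(X ≤ x) = 0.05.

This is the 5th percentile, which means 5% of values fall below this point.

Using the inverse CDF (quantile function):
x = F⁻¹(0.05) = 0.0118

Verification: P(X ≤ 0.0118) = 0.05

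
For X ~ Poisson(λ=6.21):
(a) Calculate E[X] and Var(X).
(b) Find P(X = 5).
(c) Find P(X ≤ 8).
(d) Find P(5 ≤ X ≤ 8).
(a) E[X] = 6.2100, Var(X) = 6.2100
(b) P(X = 5) = 0.154635
(c) P(X ≤ 8) = 0.824813
(d) P(5 ≤ X ≤ 8) = 0.566883

We have X ~ Poisson(λ=6.21).

(a) Moments:
E[X] = 6.2100
Var(X) = 6.2100
σ = √Var(X) = 2.4920

(b) Point probability using PMF:
P(X = 5) = 0.154635

(c) Cumulative probability using CDF:
P(X ≤ 8) = F(8) = 0.824813

(d) Range probability:
P(5 ≤ X ≤ 8) = P(X ≤ 8) - P(X ≤ 4)
                   = F(8) - F(4)
                   = 0.824813 - 0.257930
                   = 0.566883

This means approximately 56.7% of outcomes fall in the interval [5, 8].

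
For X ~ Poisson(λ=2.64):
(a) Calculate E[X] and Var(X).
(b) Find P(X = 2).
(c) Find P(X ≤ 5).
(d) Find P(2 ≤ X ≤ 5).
(a) E[X] = 2.6400, Var(X) = 2.6400
(b) P(X = 2) = 0.248680
(c) P(X ≤ 5) = 0.947967
(d) P(2 ≤ X ≤ 5) = 0.688212

We have X ~ Poisson(λ=2.64).

(a) Moments:
E[X] = 2.6400
Var(X) = 2.6400
σ = √Var(X) = 1.6248

(b) Point probability using PMF:
P(X = 2) = 0.248680

(c) Cumulative probability using CDF:
P(X ≤ 5) = F(5) = 0.947967

(d) Range probability:
P(2 ≤ X ≤ 5) = P(X ≤ 5) - P(X ≤ 1)
                   = F(5) - F(1)
                   = 0.947967 - 0.259755
                   = 0.688212

This means approximately 68.8% of outcomes fall in the interval [2, 5].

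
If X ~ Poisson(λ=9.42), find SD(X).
3.0692

We have X ~ Poisson(λ=9.42).

For a Poisson distribution with λ=9.42:
σ = √Var(X) = 3.0692

The standard deviation is the square root of the variance.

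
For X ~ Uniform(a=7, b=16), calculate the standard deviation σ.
2.5981

We have X ~ Uniform(a=7, b=16).

For a Uniform distribution with a=7, b=16:
σ = √Var(X) = 2.5981

The standard deviation is the square root of the variance.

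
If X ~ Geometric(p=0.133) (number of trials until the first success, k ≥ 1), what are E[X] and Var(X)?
E[X] = 7.5188, Var(X) = 49.0135

We have X ~ Geometric(p=0.133) (number of trials until the first success, k ≥ 1).

For a Geometric distribution with p=0.133 (number of trials until the first success, k ≥ 1):

Expected value:
E[X] = 7.5188

Variance:
Var(X) = 49.0135

Standard deviation:
σ = √Var(X) = 7.0010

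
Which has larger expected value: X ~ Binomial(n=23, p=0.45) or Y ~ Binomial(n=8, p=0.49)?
X has larger mean (10.3500 > 3.9200)

Compute the expected value for each distribution:

X ~ Binomial(n=23, p=0.45):
E[X] = 10.3500

Y ~ Binomial(n=8, p=0.49):
E[Y] = 3.9200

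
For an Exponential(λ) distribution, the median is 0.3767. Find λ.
λ = 1.8401

For X ~ Exponential(λ), the CDF is F(x) = 1 - e^(-λx).
The median m satisfies F(m) = 0.5:
1 - e^(-λm) = 0.5
e^(-λm) = 0.5
λm = ln(2)
m = ln(2) / λ

Given m = 0.3767:
λ = ln(2) / 0.3767 = 0.693147 / 0.3767 = 1.8401

Verification: ln(2) / 1.8401 = 0.3767 ✓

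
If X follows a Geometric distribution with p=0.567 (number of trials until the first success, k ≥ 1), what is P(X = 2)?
0.245511

We have X ~ Geometric(p=0.567) (number of trials until the first success, k ≥ 1).

For a Geometric distribution, the PMF gives us the probability of each outcome.

Using the PMF formula:
P(X = 2) = 0.245511

Rounded to 4 decimal places: 0.2455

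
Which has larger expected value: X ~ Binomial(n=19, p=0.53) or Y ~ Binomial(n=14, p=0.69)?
X has larger mean (10.0700 > 9.6600)

Compute the expected value for each distribution:

X ~ Binomial(n=19, p=0.53):
E[X] = 10.0700

Y ~ Binomial(n=14, p=0.69):
E[Y] = 9.6600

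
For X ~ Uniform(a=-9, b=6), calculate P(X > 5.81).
0.012667

We have X ~ Uniform(a=-9, b=6).

P(X > 5.81) = 1 - P(X ≤ 5.81)
                = 1 - F(5.81)
                = 1 - 0.987333
                = 0.012667

So there's approximately a 1.3% chance that X exceeds 5.81.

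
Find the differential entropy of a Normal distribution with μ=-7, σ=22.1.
4.5145 nats

We have X ~ Normal(μ=-7, σ=22.1).

The differential entropy measures the uncertainty or information content of the distribution.

For a Normal distribution with μ=-7, σ=22.1:
h(X) = 4.5145 nats

(In bits, this would be 6.5131 bits.)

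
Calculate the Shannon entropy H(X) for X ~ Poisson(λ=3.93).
2.0773 nats

We have X ~ Poisson(λ=3.93).

The Shannon entropy measures the uncertainty or information content of the distribution.

For a Poisson distribution with λ=3.93:
H(X) = 2.0773 nats

(In bits, this would be 2.9969 bits.)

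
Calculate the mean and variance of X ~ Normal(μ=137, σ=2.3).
E[X] = 137.0000, Var(X) = 5.2900

We have X ~ Normal(μ=137, σ=2.3).

For a Normal distribution with μ=137, σ=2.3:

Expected value:
E[X] = 137.0000

Variance:
Var(X) = 5.2900

Standard deviation:
σ = √Var(X) = 2.3000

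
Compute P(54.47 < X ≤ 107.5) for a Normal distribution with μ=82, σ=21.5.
0.782007

We have X ~ Normal(μ=82, σ=21.5).

To find P(54.47 < X ≤ 107.5), we use:
P(54.47 < X ≤ 107.5) = P(X ≤ 107.5) - P(X ≤ 54.47)
                 = F(107.5) - F(54.47)
                 = 0.882198 - 0.100191
                 = 0.782007

So there's approximately a 78.2% chance that X falls in this range.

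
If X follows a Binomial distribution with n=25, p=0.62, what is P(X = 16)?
0.160910

We have X ~ Binomial(n=25, p=0.62).

For a Binomial distribution, the PMF gives us the probability of each outcome.

Using the PMF formula:
P(X = 16) = 0.160910

Rounded to 4 decimal places: 0.1609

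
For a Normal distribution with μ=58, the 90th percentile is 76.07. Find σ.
σ = 14.1001

For X ~ Normal(μ, σ), the p-th percentile satisfies x = μ + z_p × σ,
where z_p = Φ⁻¹(p) is the standard normal quantile.

Step 1: z_{0.9} = Φ⁻¹(0.9) = 1.2816

Step 2: Solve for σ:
76.07 = 58 + 1.2816 × σ
σ = (76.07 - 58) / 1.2816
σ = 18.07 / 1.2816
σ = 14.1001

Verification: μ + z × σ = 58 + 1.2816 × 14.1001 = 76.07 ✓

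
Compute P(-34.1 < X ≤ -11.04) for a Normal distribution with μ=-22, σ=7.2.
0.889599

We have X ~ Normal(μ=-22, σ=7.2).

To find P(-34.1 < X ≤ -11.04), we use:
P(-34.1 < X ≤ -11.04) = P(X ≤ -11.04) - P(X ≤ -34.1)
                 = F(-11.04) - F(-34.1)
                 = 0.936023 - 0.046425
                 = 0.889599

So there's approximately a 89.0% chance that X falls in this range.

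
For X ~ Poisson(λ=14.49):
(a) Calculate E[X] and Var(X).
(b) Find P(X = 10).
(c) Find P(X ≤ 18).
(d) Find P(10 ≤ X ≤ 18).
(a) E[X] = 14.4900, Var(X) = 14.4900
(b) P(X = 10) = 0.057279
(c) P(X ≤ 18) = 0.853591
(d) P(10 ≤ X ≤ 18) = 0.765437

We have X ~ Poisson(λ=14.49).

(a) Moments:
E[X] = 14.4900
Var(X) = 14.4900
σ = √Var(X) = 3.8066

(b) Point probability using PMF:
P(X = 10) = 0.057279

(c) Cumulative probability using CDF:
P(X ≤ 18) = F(18) = 0.853591

(d) Range probability:
P(10 ≤ X ≤ 18) = P(X ≤ 18) - P(X ≤ 9)
                   = F(18) - F(9)
                   = 0.853591 - 0.088154
                   = 0.765437

This means approximately 76.5% of outcomes fall in the interval [10, 18].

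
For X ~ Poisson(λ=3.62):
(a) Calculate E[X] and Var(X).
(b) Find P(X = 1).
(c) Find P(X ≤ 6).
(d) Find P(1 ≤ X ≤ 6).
(a) E[X] = 3.6200, Var(X) = 3.6200
(b) P(X = 1) = 0.096953
(c) P(X ≤ 6) = 0.925063
(d) P(1 ≤ X ≤ 6) = 0.898281

We have X ~ Poisson(λ=3.62).

(a) Moments:
E[X] = 3.6200
Var(X) = 3.6200
σ = √Var(X) = 1.9026

(b) Point probability using PMF:
P(X = 1) = 0.096953

(c) Cumulative probability using CDF:
P(X ≤ 6) = F(6) = 0.925063

(d) Range probability:
P(1 ≤ X ≤ 6) = P(X ≤ 6) - P(X ≤ 0)
                   = F(6) - F(0)
                   = 0.925063 - 0.026783
                   = 0.898281

This means approximately 89.8% of outcomes fall in the interval [1, 6].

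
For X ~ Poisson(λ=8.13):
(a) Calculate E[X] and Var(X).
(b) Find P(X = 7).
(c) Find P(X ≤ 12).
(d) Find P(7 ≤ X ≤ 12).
(a) E[X] = 8.1300, Var(X) = 8.1300
(b) P(X = 7) = 0.137211
(c) P(X ≤ 12) = 0.929742
(d) P(7 ≤ X ≤ 12) = 0.631986

We have X ~ Poisson(λ=8.13).

(a) Moments:
E[X] = 8.1300
Var(X) = 8.1300
σ = √Var(X) = 2.8513

(b) Point probability using PMF:
P(X = 7) = 0.137211

(c) Cumulative probability using CDF:
P(X ≤ 12) = F(12) = 0.929742

(d) Range probability:
P(7 ≤ X ≤ 12) = P(X ≤ 12) - P(X ≤ 6)
                   = F(12) - F(6)
                   = 0.929742 - 0.297756
                   = 0.631986

This means approximately 63.2% of outcomes fall in the interval [7, 12].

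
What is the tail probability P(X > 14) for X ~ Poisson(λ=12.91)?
0.315713

We have X ~ Poisson(λ=12.91).

P(X > 14) = 1 - P(X ≤ 14)
                = 1 - F(14)
                = 1 - 0.684287
                = 0.315713

So there's approximately a 31.6% chance that X exceeds 14.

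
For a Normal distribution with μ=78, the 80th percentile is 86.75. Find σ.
σ = 10.3966

For X ~ Normal(μ, σ), the p-th percentile satisfies x = μ + z_p × σ,
where z_p = Φ⁻¹(p) is the standard normal quantile.

Step 1: z_{0.8} = Φ⁻¹(0.8) = 0.8416

Step 2: Solve for σ:
86.75 = 78 + 0.8416 × σ
σ = (86.75 - 78) / 0.8416
σ = 8.75 / 0.8416
σ = 10.3966

Verification: μ + z × σ = 78 + 0.8416 × 10.3966 = 86.75 ✓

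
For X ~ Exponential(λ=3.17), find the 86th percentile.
0.6202

We have X ~ Exponential(λ=3.17).

We want to find x such that P(X ≤ x) = 0.86.

This is the 86th percentile, which means 86% of values fall below this point.

Using the inverse CDF (quantile function):
x = F⁻¹(0.86) = 0.6202

Verification: P(X ≤ 0.6202) = 0.86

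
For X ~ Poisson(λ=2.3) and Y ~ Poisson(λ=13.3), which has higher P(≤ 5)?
X has higher probability (P(X ≤ 5) = 0.9700 > P(Y ≤ 5) = 0.0088)

Compute P(≤ 5) for each distribution:

X ~ Poisson(λ=2.3):
P(X ≤ 5) = 0.9700

Y ~ Poisson(λ=13.3):
P(Y ≤ 5) = 0.0088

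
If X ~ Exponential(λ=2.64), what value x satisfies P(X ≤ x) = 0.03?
0.0115

We have X ~ Exponential(λ=2.64).

We want to find x such that P(X ≤ x) = 0.03.

This is the 3rd percentile, which means 3% of values fall below this point.

Using the inverse CDF (quantile function):
x = F⁻¹(0.03) = 0.0115

Verification: P(X ≤ 0.0115) = 0.03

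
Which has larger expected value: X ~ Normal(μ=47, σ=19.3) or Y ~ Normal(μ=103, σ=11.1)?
Y has larger mean (103.0000 > 47.0000)

Compute the expected value for each distribution:

X ~ Normal(μ=47, σ=19.3):
E[X] = 47.0000

Y ~ Normal(μ=103, σ=11.1):
E[Y] = 103.0000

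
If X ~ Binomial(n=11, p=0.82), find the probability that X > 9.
0.384854

We have X ~ Binomial(n=11, p=0.82).

P(X > 9) = 1 - P(X ≤ 9)
                = 1 - F(9)
                = 1 - 0.615146
                = 0.384854

So there's approximately a 38.5% chance that X exceeds 9.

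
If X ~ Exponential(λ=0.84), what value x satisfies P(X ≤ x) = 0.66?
1.2843

We have X ~ Exponential(λ=0.84).

We want to find x such that P(X ≤ x) = 0.66.

This is the 66th percentile, which means 66% of values fall below this point.

Using the inverse CDF (quantile function):
x = F⁻¹(0.66) = 1.2843

Verification: P(X ≤ 1.2843) = 0.66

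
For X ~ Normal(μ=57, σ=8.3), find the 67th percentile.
60.6513

We have X ~ Normal(μ=57, σ=8.3).

We want to find x such that P(X ≤ x) = 0.67.

This is the 67th percentile, which means 67% of values fall below this point.

Using the inverse CDF (quantile function):
x = F⁻¹(0.67) = 60.6513

Verification: P(X ≤ 60.6513) = 0.67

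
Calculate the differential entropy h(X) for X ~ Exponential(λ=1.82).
0.4012 nats

We have X ~ Exponential(λ=1.82).

The differential entropy measures the uncertainty or information content of the distribution.

For an Exponential distribution with λ=1.82:
h(X) = 0.4012 nats

(In bits, this would be 0.5788 bits.)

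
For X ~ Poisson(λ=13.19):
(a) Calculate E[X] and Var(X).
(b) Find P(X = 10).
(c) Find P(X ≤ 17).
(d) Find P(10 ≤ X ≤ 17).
(a) E[X] = 13.1900, Var(X) = 13.1900
(b) P(X = 10) = 0.082100
(c) P(X ≤ 17) = 0.879716
(d) P(10 ≤ X ≤ 17) = 0.726090

We have X ~ Poisson(λ=13.19).

(a) Moments:
E[X] = 13.1900
Var(X) = 13.1900
σ = √Var(X) = 3.6318

(b) Point probability using PMF:
P(X = 10) = 0.082100

(c) Cumulative probability using CDF:
P(X ≤ 17) = F(17) = 0.879716

(d) Range probability:
P(10 ≤ X ≤ 17) = P(X ≤ 17) - P(X ≤ 9)
                   = F(17) - F(9)
                   = 0.879716 - 0.153625
                   = 0.726090

This means approximately 72.6% of outcomes fall in the interval [10, 17].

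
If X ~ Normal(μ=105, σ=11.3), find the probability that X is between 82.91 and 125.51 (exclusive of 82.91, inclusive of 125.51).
0.939942

We have X ~ Normal(μ=105, σ=11.3).

To find P(82.91 < X ≤ 125.51), we use:
P(82.91 < X ≤ 125.51) = P(X ≤ 125.51) - P(X ≤ 82.91)
                 = F(125.51) - F(82.91)
                 = 0.965241 - 0.025299
                 = 0.939942

So there's approximately a 94.0% chance that X falls in this range.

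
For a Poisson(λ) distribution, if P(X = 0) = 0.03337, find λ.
λ = 3.4001

For a Poisson(λ) distribution, the PMF at 0 is:
P(X = 0) = λ^0 e^(-λ) / 0! = e^(-λ)

Given P(X = 0) = 0.03337:
e^(-λ) = 0.03337
-λ = ln(0.03337)
λ = -ln(0.03337) = 3.4001

Verification: e^(-3.4001) = 0.03337 ✓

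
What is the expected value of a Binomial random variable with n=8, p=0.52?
4.1600

We have X ~ Binomial(n=8, p=0.52).

For a Binomial distribution with n=8, p=0.52:
E[X] = 4.1600

This is the expected (average) value of X.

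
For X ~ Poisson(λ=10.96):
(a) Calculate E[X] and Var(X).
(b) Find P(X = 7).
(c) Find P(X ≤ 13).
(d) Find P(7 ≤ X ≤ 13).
(a) E[X] = 10.9600, Var(X) = 10.9600
(b) P(X = 7) = 0.065520
(c) P(X ≤ 13) = 0.784981
(d) P(7 ≤ X ≤ 13) = 0.704708

We have X ~ Poisson(λ=10.96).

(a) Moments:
E[X] = 10.9600
Var(X) = 10.9600
σ = √Var(X) = 3.3106

(b) Point probability using PMF:
P(X = 7) = 0.065520

(c) Cumulative probability using CDF:
P(X ≤ 13) = F(13) = 0.784981

(d) Range probability:
P(7 ≤ X ≤ 13) = P(X ≤ 13) - P(X ≤ 6)
                   = F(13) - F(6)
                   = 0.784981 - 0.080273
                   = 0.704708

This means approximately 70.5% of outcomes fall in the interval [7, 13].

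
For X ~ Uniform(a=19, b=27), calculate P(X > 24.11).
0.361250

We have X ~ Uniform(a=19, b=27).

P(X > 24.11) = 1 - P(X ≤ 24.11)
                = 1 - F(24.11)
                = 1 - 0.638750
                = 0.361250

So there's approximately a 36.1% chance that X exceeds 24.11.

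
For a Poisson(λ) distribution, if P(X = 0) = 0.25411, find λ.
λ = 1.3700

For a Poisson(λ) distribution, the PMF at 0 is:
P(X = 0) = λ^0 e^(-λ) / 0! = e^(-λ)

Given P(X = 0) = 0.25411:
e^(-λ) = 0.25411
-λ = ln(0.25411)
λ = -ln(0.25411) = 1.3700

Verification: e^(-1.3700) = 0.25411 ✓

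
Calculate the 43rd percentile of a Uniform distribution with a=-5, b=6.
-0.2700

We have X ~ Uniform(a=-5, b=6).

We want to find x such that P(X ≤ x) = 0.43.

This is the 43rd percentile, which means 43% of values fall below this point.

Using the inverse CDF (quantile function):
x = F⁻¹(0.43) = -0.2700

Verification: P(X ≤ -0.2700) = 0.43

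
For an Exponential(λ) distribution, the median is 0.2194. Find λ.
λ = 3.1593

For X ~ Exponential(λ), the CDF is F(x) = 1 - e^(-λx).
The median m satisfies F(m) = 0.5:
1 - e^(-λm) = 0.5
e^(-λm) = 0.5
λm = ln(2)
m = ln(2) / λ

Given m = 0.2194:
λ = ln(2) / 0.2194 = 0.693147 / 0.2194 = 3.1593

Verification: ln(2) / 3.1593 = 0.2194 ✓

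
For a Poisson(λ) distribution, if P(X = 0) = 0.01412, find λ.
λ = 4.2602

For a Poisson(λ) distribution, the PMF at 0 is:
P(X = 0) = λ^0 e^(-λ) / 0! = e^(-λ)

Given P(X = 0) = 0.01412:
e^(-λ) = 0.01412
-λ = ln(0.01412)
λ = -ln(0.01412) = 4.2602

Verification: e^(-4.2602) = 0.01412 ✓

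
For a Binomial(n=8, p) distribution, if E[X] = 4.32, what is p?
p = 0.54

For a Binomial(n, p) distribution:
E[X] = n × p

Given n = 8 and E[X] = 4.32:
4.32 = 8 × p
p = 4.32 / 8 = 0.54

Verification: Binomial(8, 0.54) has E[X] = 4.32 ✓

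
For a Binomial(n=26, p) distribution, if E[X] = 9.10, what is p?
p = 0.35

For a Binomial(n, p) distribution:
E[X] = n × p

Given n = 26 and E[X] = 9.10:
9.10 = 26 × p
p = 9.10 / 26 = 0.35

Verification: Binomial(26, 0.35) has E[X] = 9.10 ✓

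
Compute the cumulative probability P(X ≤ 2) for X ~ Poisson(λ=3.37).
0.345563

We have X ~ Poisson(λ=3.37).

The CDF gives us P(X ≤ k).

Using the CDF:
P(X ≤ 2) = 0.345563

This means there's approximately a 34.6% chance that X is at most 2.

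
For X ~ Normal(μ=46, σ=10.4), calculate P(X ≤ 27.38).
0.036696

We have X ~ Normal(μ=46, σ=10.4).

The CDF gives us P(X ≤ k).

Using the CDF:
P(X ≤ 27.38) = 0.036696

This means there's approximately a 3.7% chance that X is at most 27.38.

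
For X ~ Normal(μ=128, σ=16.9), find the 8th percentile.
104.2543

We have X ~ Normal(μ=128, σ=16.9).

We want to find x such that P(X ≤ x) = 0.08.

This is the 8th percentile, which means 8% of values fall below this point.

Using the inverse CDF (quantile function):
x = F⁻¹(0.08) = 104.2543

Verification: P(X ≤ 104.2543) = 0.08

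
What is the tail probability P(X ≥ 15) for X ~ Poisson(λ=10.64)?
0.121071

We have X ~ Poisson(λ=10.64).

For discrete distributions, P(X ≥ 15) = 1 - P(X ≤ 14).

P(X ≤ 14) = 0.878929
P(X ≥ 15) = 1 - 0.878929 = 0.121071

So there's approximately a 12.1% chance that X is at least 15.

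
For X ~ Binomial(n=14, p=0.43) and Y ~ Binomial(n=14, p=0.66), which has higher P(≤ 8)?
X has higher probability (P(X ≤ 8) = 0.9090 > P(Y ≤ 8) = 0.3297)

Compute P(≤ 8) for each distribution:

X ~ Binomial(n=14, p=0.43):
P(X ≤ 8) = 0.9090

Y ~ Binomial(n=14, p=0.66):
P(Y ≤ 8) = 0.3297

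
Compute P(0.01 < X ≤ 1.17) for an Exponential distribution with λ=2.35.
0.912814

We have X ~ Exponential(λ=2.35).

To find P(0.01 < X ≤ 1.17), we use:
P(0.01 < X ≤ 1.17) = P(X ≤ 1.17) - P(X ≤ 0.01)
                 = F(1.17) - F(0.01)
                 = 0.936040 - 0.023226
                 = 0.912814

So there's approximately a 91.3% chance that X falls in this range.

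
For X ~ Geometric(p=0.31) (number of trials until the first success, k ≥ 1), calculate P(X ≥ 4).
0.328509

We have X ~ Geometric(p=0.31) (number of trials until the first success, k ≥ 1).

For discrete distributions, P(X ≥ 4) = 1 - P(X ≤ 3).

P(X ≤ 3) = 0.671491
P(X ≥ 4) = 1 - 0.671491 = 0.328509

So there's approximately a 32.9% chance that X is at least 4.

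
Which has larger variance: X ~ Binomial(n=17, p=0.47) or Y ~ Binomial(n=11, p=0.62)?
X has larger variance (4.2347 > 2.5916)

Compute the variance for each distribution:

X ~ Binomial(n=17, p=0.47):
Var(X) = 4.2347

Y ~ Binomial(n=11, p=0.62):
Var(Y) = 2.5916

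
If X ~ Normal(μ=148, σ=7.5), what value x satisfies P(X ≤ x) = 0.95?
160.3364

We have X ~ Normal(μ=148, σ=7.5).

We want to find x such that P(X ≤ x) = 0.95.

This is the 95th percentile, which means 95% of values fall below this point.

Using the inverse CDF (quantile function):
x = F⁻¹(0.95) = 160.3364

Verification: P(X ≤ 160.3364) = 0.95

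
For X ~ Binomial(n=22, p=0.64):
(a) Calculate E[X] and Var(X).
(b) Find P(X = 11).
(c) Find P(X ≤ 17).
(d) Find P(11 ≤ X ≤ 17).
(a) E[X] = 14.0800, Var(X) = 5.0688
(b) P(X = 11) = 0.068511
(c) P(X ≤ 17) = 0.940498
(d) P(11 ≤ X ≤ 17) = 0.882198

We have X ~ Binomial(n=22, p=0.64).

(a) Moments:
E[X] = 14.0800
Var(X) = 5.0688
σ = √Var(X) = 2.2514

(b) Point probability using PMF:
P(X = 11) = 0.068511

(c) Cumulative probability using CDF:
P(X ≤ 17) = F(17) = 0.940498

(d) Range probability:
P(11 ≤ X ≤ 17) = P(X ≤ 17) - P(X ≤ 10)
                   = F(17) - F(10)
                   = 0.940498 - 0.058300
                   = 0.882198

This means approximately 88.2% of outcomes fall in the interval [11, 17].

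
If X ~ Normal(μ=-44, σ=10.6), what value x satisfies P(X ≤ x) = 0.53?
-43.2021

We have X ~ Normal(μ=-44, σ=10.6).

We want to find x such that P(X ≤ x) = 0.53.

This is the 53rd percentile, which means 53% of values fall below this point.

Using the inverse CDF (quantile function):
x = F⁻¹(0.53) = -43.2021

Verification: P(X ≤ -43.2021) = 0.53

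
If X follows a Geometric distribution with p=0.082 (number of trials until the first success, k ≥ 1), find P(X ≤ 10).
0.574963

We have X ~ Geometric(p=0.082) (number of trials until the first success, k ≥ 1).

The CDF gives us P(X ≤ k).

Using the CDF:
P(X ≤ 10) = 0.574963

This means there's approximately a 57.5% chance that X is at most 10.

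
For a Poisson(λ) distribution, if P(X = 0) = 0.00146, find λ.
λ = 6.5293

For a Poisson(λ) distribution, the PMF at 0 is:
P(X = 0) = λ^0 e^(-λ) / 0! = e^(-λ)

Given P(X = 0) = 0.00146:
e^(-λ) = 0.00146
-λ = ln(0.00146)
λ = -ln(0.00146) = 6.5293

Verification: e^(-6.5293) = 0.00146 ✓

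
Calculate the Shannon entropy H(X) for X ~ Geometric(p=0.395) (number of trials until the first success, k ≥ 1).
1.6986 nats

We have X ~ Geometric(p=0.395) (number of trials until the first success, k ≥ 1).

The Shannon entropy measures the uncertainty or information content of the distribution.

For a Geometric distribution with p=0.395 (number of trials until the first success, k ≥ 1):
H(X) = 1.6986 nats

(In bits, this would be 2.4505 bits.)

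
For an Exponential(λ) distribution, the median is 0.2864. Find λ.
λ = 2.4202

For X ~ Exponential(λ), the CDF is F(x) = 1 - e^(-λx).
The median m satisfies F(m) = 0.5:
1 - e^(-λm) = 0.5
e^(-λm) = 0.5
λm = ln(2)
m = ln(2) / λ

Given m = 0.2864:
λ = ln(2) / 0.2864 = 0.693147 / 0.2864 = 2.4202

Verification: ln(2) / 2.4202 = 0.2864 ✓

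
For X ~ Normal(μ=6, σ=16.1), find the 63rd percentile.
11.3428

We have X ~ Normal(μ=6, σ=16.1).

We want to find x such that P(X ≤ x) = 0.63.

This is the 63rd percentile, which means 63% of values fall below this point.

Using the inverse CDF (quantile function):
x = F⁻¹(0.63) = 11.3428

Verification: P(X ≤ 11.3428) = 0.63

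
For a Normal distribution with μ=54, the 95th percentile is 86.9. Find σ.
σ = 20.0018

For X ~ Normal(μ, σ), the p-th percentile satisfies x = μ + z_p × σ,
where z_p = Φ⁻¹(p) is the standard normal quantile.

Step 1: z_{0.95} = Φ⁻¹(0.95) = 1.6449

Step 2: Solve for σ:
86.9 = 54 + 1.6449 × σ
σ = (86.9 - 54) / 1.6449
σ = 32.90 / 1.6449
σ = 20.0018

Verification: μ + z × σ = 54 + 1.6449 × 20.0018 = 86.90 ✓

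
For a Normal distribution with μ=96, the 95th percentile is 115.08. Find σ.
σ = 11.5998

For X ~ Normal(μ, σ), the p-th percentile satisfies x = μ + z_p × σ,
where z_p = Φ⁻¹(p) is the standard normal quantile.

Step 1: z_{0.95} = Φ⁻¹(0.95) = 1.6449

Step 2: Solve for σ:
115.08 = 96 + 1.6449 × σ
σ = (115.08 - 96) / 1.6449
σ = 19.08 / 1.6449
σ = 11.5998

Verification: μ + z × σ = 96 + 1.6449 × 11.5998 = 115.08 ✓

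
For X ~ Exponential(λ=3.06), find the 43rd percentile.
0.1837

We have X ~ Exponential(λ=3.06).

We want to find x such that P(X ≤ x) = 0.43.

This is the 43rd percentile, which means 43% of values fall below this point.

Using the inverse CDF (quantile function):
x = F⁻¹(0.43) = 0.1837

Verification: P(X ≤ 0.1837) = 0.43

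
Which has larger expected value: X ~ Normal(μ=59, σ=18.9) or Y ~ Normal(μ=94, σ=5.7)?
Y has larger mean (94.0000 > 59.0000)

Compute the expected value for each distribution:

X ~ Normal(μ=59, σ=18.9):
E[X] = 59.0000

Y ~ Normal(μ=94, σ=5.7):
E[Y] = 94.0000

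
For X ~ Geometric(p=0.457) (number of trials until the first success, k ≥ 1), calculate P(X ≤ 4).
0.913064

We have X ~ Geometric(p=0.457) (number of trials until the first success, k ≥ 1).

The CDF gives us P(X ≤ k).

Using the CDF:
P(X ≤ 4) = 0.913064

This means there's approximately a 91.3% chance that X is at most 4.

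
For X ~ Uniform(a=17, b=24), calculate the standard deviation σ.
2.0207

We have X ~ Uniform(a=17, b=24).

For a Uniform distribution with a=17, b=24:
σ = √Var(X) = 2.0207

The standard deviation is the square root of the variance.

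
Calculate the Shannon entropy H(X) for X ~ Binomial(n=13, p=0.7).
1.9139 nats

We have X ~ Binomial(n=13, p=0.7).

The Shannon entropy measures the uncertainty or information content of the distribution.

For a Binomial distribution with n=13, p=0.7:
H(X) = 1.9139 nats

(In bits, this would be 2.7612 bits.)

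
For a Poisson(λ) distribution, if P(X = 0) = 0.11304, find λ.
λ = 2.1800

For a Poisson(λ) distribution, the PMF at 0 is:
P(X = 0) = λ^0 e^(-λ) / 0! = e^(-λ)

Given P(X = 0) = 0.11304:
e^(-λ) = 0.11304
-λ = ln(0.11304)
λ = -ln(0.11304) = 2.1800

Verification: e^(-2.1800) = 0.11304 ✓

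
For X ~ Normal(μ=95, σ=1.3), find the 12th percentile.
93.4725

We have X ~ Normal(μ=95, σ=1.3).

We want to find x such that P(X ≤ x) = 0.12.

This is the 12th percentile, which means 12% of values fall below this point.

Using the inverse CDF (quantile function):
x = F⁻¹(0.12) = 93.4725

Verification: P(X ≤ 93.4725) = 0.12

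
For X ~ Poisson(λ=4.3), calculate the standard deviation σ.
2.0736

We have X ~ Poisson(λ=4.3).

For a Poisson distribution with λ=4.3:
σ = √Var(X) = 2.0736

The standard deviation is the square root of the variance.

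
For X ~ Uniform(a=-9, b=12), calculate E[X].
1.5000

We have X ~ Uniform(a=-9, b=12).

For a Uniform distribution with a=-9, b=12:
E[X] = 1.5000

This is the expected (average) value of X.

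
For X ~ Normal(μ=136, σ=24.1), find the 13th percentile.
108.8540

We have X ~ Normal(μ=136, σ=24.1).

We want to find x such that P(X ≤ x) = 0.13.

This is the 13th percentile, which means 13% of values fall below this point.

Using the inverse CDF (quantile function):
x = F⁻¹(0.13) = 108.8540

Verification: P(X ≤ 108.8540) = 0.13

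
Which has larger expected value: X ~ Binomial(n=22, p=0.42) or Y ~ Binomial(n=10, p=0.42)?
X has larger mean (9.2400 > 4.2000)

Compute the expected value for each distribution:

X ~ Binomial(n=22, p=0.42):
E[X] = 9.2400

Y ~ Binomial(n=10, p=0.42):
E[Y] = 4.2000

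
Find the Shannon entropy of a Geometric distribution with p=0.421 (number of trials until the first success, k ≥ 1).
1.6167 nats

We have X ~ Geometric(p=0.421) (number of trials until the first success, k ≥ 1).

The Shannon entropy measures the uncertainty or information content of the distribution.

For a Geometric distribution with p=0.421 (number of trials until the first success, k ≥ 1):
H(X) = 1.6167 nats

(In bits, this would be 2.3323 bits.)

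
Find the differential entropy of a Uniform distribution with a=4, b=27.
3.1355 nats

We have X ~ Uniform(a=4, b=27).

The differential entropy measures the uncertainty or information content of the distribution.

For a Uniform distribution with a=4, b=27:
h(X) = 3.1355 nats

(In bits, this would be 4.5236 bits.)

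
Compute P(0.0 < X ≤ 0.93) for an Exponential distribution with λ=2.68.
0.917289

We have X ~ Exponential(λ=2.68).

To find P(0.0 < X ≤ 0.93), we use:
P(0.0 < X ≤ 0.93) = P(X ≤ 0.93) - P(X ≤ 0.0)
                 = F(0.93) - F(0.0)
                 = 0.917289 - 0.000000
                 = 0.917289

So there's approximately a 91.7% chance that X falls in this range.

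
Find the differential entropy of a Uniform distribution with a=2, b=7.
1.6094 nats

We have X ~ Uniform(a=2, b=7).

The differential entropy measures the uncertainty or information content of the distribution.

For a Uniform distribution with a=2, b=7:
h(X) = 1.6094 nats

(In bits, this would be 2.3219 bits.)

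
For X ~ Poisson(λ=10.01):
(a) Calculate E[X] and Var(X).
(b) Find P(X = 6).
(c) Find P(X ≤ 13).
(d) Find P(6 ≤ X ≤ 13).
(a) E[X] = 10.0100, Var(X) = 10.0100
(b) P(X = 6) = 0.062804
(c) P(X ≤ 13) = 0.863734
(d) P(6 ≤ X ≤ 13) = 0.797026

We have X ~ Poisson(λ=10.01).

(a) Moments:
E[X] = 10.0100
Var(X) = 10.0100
σ = √Var(X) = 3.1639

(b) Point probability using PMF:
P(X = 6) = 0.062804

(c) Cumulative probability using CDF:
P(X ≤ 13) = F(13) = 0.863734

(d) Range probability:
P(6 ≤ X ≤ 13) = P(X ≤ 13) - P(X ≤ 5)
                   = F(13) - F(5)
                   = 0.863734 - 0.066709
                   = 0.797026

This means approximately 79.7% of outcomes fall in the interval [6, 13].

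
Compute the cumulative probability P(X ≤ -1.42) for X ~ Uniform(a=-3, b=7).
0.158000

We have X ~ Uniform(a=-3, b=7).

The CDF gives us P(X ≤ k).

Using the CDF:
P(X ≤ -1.42) = 0.158000

This means there's approximately a 15.8% chance that X is at most -1.42.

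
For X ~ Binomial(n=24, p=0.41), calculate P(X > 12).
0.135177

We have X ~ Binomial(n=24, p=0.41).

P(X > 12) = 1 - P(X ≤ 12)
                = 1 - F(12)
                = 1 - 0.864823
                = 0.135177

So there's approximately a 13.5% chance that X exceeds 12.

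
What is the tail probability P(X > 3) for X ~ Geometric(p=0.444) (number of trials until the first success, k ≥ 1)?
0.171880

We have X ~ Geometric(p=0.444) (number of trials until the first success, k ≥ 1).

P(X > 3) = 1 - P(X ≤ 3)
                = 1 - F(3)
                = 1 - 0.828120
                = 0.171880

So there's approximately a 17.2% chance that X exceeds 3.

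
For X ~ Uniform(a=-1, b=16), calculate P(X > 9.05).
0.408824

We have X ~ Uniform(a=-1, b=16).

P(X > 9.05) = 1 - P(X ≤ 9.05)
                = 1 - F(9.05)
                = 1 - 0.591176
                = 0.408824

So there's approximately a 40.9% chance that X exceeds 9.05.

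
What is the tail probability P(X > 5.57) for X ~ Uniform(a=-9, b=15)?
0.392917

We have X ~ Uniform(a=-9, b=15).

P(X > 5.57) = 1 - P(X ≤ 5.57)
                = 1 - F(5.57)
                = 1 - 0.607083
                = 0.392917

So there's approximately a 39.3% chance that X exceeds 5.57.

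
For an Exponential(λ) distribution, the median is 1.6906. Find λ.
λ = 0.4100

For X ~ Exponential(λ), the CDF is F(x) = 1 - e^(-λx).
The median m satisfies F(m) = 0.5:
1 - e^(-λm) = 0.5
e^(-λm) = 0.5
λm = ln(2)
m = ln(2) / λ

Given m = 1.6906:
λ = ln(2) / 1.6906 = 0.693147 / 1.6906 = 0.4100

Verification: ln(2) / 0.4100 = 1.6906 ✓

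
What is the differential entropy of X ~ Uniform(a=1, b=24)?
3.1355 nats

We have X ~ Uniform(a=1, b=24).

The differential entropy measures the uncertainty or information content of the distribution.

For a Uniform distribution with a=1, b=24:
h(X) = 3.1355 nats

(In bits, this would be 4.5236 bits.)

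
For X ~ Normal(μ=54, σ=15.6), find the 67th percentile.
60.8626

We have X ~ Normal(μ=54, σ=15.6).

We want to find x such that P(X ≤ x) = 0.67.

This is the 67th percentile, which means 67% of values fall below this point.

Using the inverse CDF (quantile function):
x = F⁻¹(0.67) = 60.8626

Verification: P(X ≤ 60.8626) = 0.67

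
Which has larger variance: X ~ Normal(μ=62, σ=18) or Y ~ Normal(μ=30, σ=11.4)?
X has larger variance (324.0000 > 129.9600)

Compute the variance for each distribution:

X ~ Normal(μ=62, σ=18):
Var(X) = 324.0000

Y ~ Normal(μ=30, σ=11.4):
Var(Y) = 129.9600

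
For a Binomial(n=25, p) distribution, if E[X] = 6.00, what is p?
p = 0.24

For a Binomial(n, p) distribution:
E[X] = n × p

Given n = 25 and E[X] = 6.00:
6.00 = 25 × p
p = 6.00 / 25 = 0.24

Verification: Binomial(25, 0.24) has E[X] = 6.00 ✓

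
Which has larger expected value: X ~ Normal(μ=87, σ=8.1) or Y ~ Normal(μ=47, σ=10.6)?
X has larger mean (87.0000 > 47.0000)

Compute the expected value for each distribution:

X ~ Normal(μ=87, σ=8.1):
E[X] = 87.0000

Y ~ Normal(μ=47, σ=10.6):
E[Y] = 47.0000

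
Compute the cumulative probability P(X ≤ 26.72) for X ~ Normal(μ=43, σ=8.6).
0.029177

We have X ~ Normal(μ=43, σ=8.6).

The CDF gives us P(X ≤ k).

Using the CDF:
P(X ≤ 26.72) = 0.029177

This means there's approximately a 2.9% chance that X is at most 26.72.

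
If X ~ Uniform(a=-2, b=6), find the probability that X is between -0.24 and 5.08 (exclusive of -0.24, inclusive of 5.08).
0.665000

We have X ~ Uniform(a=-2, b=6).

To find P(-0.24 < X ≤ 5.08), we use:
P(-0.24 < X ≤ 5.08) = P(X ≤ 5.08) - P(X ≤ -0.24)
                 = F(5.08) - F(-0.24)
                 = 0.885000 - 0.220000
                 = 0.665000

So there's approximately a 66.5% chance that X falls in this range.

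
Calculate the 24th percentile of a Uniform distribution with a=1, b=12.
3.6400

We have X ~ Uniform(a=1, b=12).

We want to find x such that P(X ≤ x) = 0.24.

This is the 24th percentile, which means 24% of values fall below this point.

Using the inverse CDF (quantile function):
x = F⁻¹(0.24) = 3.6400

Verification: P(X ≤ 3.6400) = 0.24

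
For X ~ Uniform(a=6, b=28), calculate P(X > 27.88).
0.005455

We have X ~ Uniform(a=6, b=28).

P(X > 27.88) = 1 - P(X ≤ 27.88)
                = 1 - F(27.88)
                = 1 - 0.994545
                = 0.005455

So there's approximately a 0.5% chance that X exceeds 27.88.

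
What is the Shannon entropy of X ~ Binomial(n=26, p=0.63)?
2.3187 nats

We have X ~ Binomial(n=26, p=0.63).

The Shannon entropy measures the uncertainty or information content of the distribution.

For a Binomial distribution with n=26, p=0.63:
H(X) = 2.3187 nats

(In bits, this would be 3.3452 bits.)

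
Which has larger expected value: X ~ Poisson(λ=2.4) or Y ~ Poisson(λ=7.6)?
Y has larger mean (7.6000 > 2.4000)

Compute the expected value for each distribution:

X ~ Poisson(λ=2.4):
E[X] = 2.4000

Y ~ Poisson(λ=7.6):
E[Y] = 7.6000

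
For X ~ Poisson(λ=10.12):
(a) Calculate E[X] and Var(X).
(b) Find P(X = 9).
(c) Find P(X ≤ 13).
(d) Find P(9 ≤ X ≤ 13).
(a) E[X] = 10.1200, Var(X) = 10.1200
(b) P(X = 9) = 0.123538
(c) P(X ≤ 13) = 0.855559
(d) P(9 ≤ X ≤ 13) = 0.536088

We have X ~ Poisson(λ=10.12).

(a) Moments:
E[X] = 10.1200
Var(X) = 10.1200
σ = √Var(X) = 3.1812

(b) Point probability using PMF:
P(X = 9) = 0.123538

(c) Cumulative probability using CDF:
P(X ≤ 13) = F(13) = 0.855559

(d) Range probability:
P(9 ≤ X ≤ 13) = P(X ≤ 13) - P(X ≤ 8)
                   = F(13) - F(8)
                   = 0.855559 - 0.319471
                   = 0.536088

This means approximately 53.6% of outcomes fall in the interval [9, 13].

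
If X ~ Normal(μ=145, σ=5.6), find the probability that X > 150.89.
0.146449

We have X ~ Normal(μ=145, σ=5.6).

P(X > 150.89) = 1 - P(X ≤ 150.89)
                = 1 - F(150.89)
                = 1 - 0.853551
                = 0.146449

So there's approximately a 14.6% chance that X exceeds 150.89.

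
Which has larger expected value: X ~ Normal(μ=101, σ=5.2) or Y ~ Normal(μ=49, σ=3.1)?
X has larger mean (101.0000 > 49.0000)

Compute the expected value for each distribution:

X ~ Normal(μ=101, σ=5.2):
E[X] = 101.0000

Y ~ Normal(μ=49, σ=3.1):
E[Y] = 49.0000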